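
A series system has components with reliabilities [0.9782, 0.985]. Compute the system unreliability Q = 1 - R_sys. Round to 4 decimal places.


Components: [0.9782, 0.985]
After component 1: product = 0.9782
After component 2: product = 0.9635
R_sys = 0.9635
Q = 1 - 0.9635 = 0.0365

0.0365


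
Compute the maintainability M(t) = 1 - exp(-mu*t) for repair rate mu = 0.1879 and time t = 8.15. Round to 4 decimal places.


mu = 0.1879, t = 8.15
mu * t = 0.1879 * 8.15 = 1.5314
exp(-1.5314) = 0.2162
M(t) = 1 - 0.2162
M(t) = 0.7838

0.7838


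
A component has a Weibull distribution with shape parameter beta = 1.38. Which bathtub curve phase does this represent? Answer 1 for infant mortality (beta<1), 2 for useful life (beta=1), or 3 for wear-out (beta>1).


beta = 1.38
Compare beta to 1:
beta < 1 => infant mortality (phase 1)
beta = 1 => useful life (phase 2)
beta > 1 => wear-out (phase 3)
Since beta = 1.38, this is wear-out (increasing failure rate)
Phase = 3

3


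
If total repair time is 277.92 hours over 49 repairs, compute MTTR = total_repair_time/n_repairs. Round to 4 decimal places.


total_repair_time = 277.92
n_repairs = 49
MTTR = 277.92 / 49
MTTR = 5.6718

5.6718


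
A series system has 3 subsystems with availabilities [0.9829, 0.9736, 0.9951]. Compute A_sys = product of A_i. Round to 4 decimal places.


Subsystems: [0.9829, 0.9736, 0.9951]
After subsystem 1 (A=0.9829): product = 0.9829
After subsystem 2 (A=0.9736): product = 0.957
After subsystem 3 (A=0.9951): product = 0.9523
A_sys = 0.9523

0.9523


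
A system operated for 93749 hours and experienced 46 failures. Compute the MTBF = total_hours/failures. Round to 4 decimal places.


total_hours = 93749
failures = 46
MTBF = 93749 / 46
MTBF = 2038.0217

2038.0217


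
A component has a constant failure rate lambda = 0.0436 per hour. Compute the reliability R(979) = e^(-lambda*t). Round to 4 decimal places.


lambda = 0.0436
t = 979
lambda * t = 42.6844
R(t) = e^(-42.6844)
R(t) = 0.0

0.0


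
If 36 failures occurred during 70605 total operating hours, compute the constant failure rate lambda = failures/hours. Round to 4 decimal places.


failures = 36
total_hours = 70605
lambda = 36 / 70605
lambda = 0.0005

0.0005


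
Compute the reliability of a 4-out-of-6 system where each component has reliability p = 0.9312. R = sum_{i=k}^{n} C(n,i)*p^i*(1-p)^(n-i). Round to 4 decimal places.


k = 4, n = 6, p = 0.9312
i=4: C(6,4)=15 * 0.9312^4 * 0.0688^2 = 0.0534
i=5: C(6,5)=6 * 0.9312^5 * 0.0688^1 = 0.289
i=6: C(6,6)=1 * 0.9312^6 * 0.0688^0 = 0.652
R = sum of terms = 0.9944

0.9944


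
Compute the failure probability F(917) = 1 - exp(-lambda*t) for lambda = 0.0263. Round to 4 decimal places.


lambda = 0.0263, t = 917
lambda * t = 24.1171
exp(-24.1171) = 0.0
F(t) = 1 - 0.0
F(t) = 1.0

1.0


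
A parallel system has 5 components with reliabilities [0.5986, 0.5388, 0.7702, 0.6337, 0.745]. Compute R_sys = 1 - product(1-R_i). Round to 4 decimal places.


Components: [0.5986, 0.5388, 0.7702, 0.6337, 0.745]
(1 - 0.5986) = 0.4014, running product = 0.4014
(1 - 0.5388) = 0.4612, running product = 0.1851
(1 - 0.7702) = 0.2298, running product = 0.0425
(1 - 0.6337) = 0.3663, running product = 0.0156
(1 - 0.745) = 0.255, running product = 0.004
Product of (1-R_i) = 0.004
R_sys = 1 - 0.004 = 0.996

0.996


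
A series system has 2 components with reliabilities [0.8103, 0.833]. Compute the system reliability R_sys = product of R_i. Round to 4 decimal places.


Components: [0.8103, 0.833]
After component 1 (R=0.8103): product = 0.8103
After component 2 (R=0.833): product = 0.675
R_sys = 0.675

0.675


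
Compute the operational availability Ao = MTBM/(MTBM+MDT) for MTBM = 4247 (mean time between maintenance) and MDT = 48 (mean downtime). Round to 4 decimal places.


MTBM = 4247
MDT = 48
MTBM + MDT = 4295
Ao = 4247 / 4295
Ao = 0.9888

0.9888


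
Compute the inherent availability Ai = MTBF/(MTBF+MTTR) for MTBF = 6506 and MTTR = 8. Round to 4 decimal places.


MTBF = 6506
MTTR = 8
MTBF + MTTR = 6514
Ai = 6506 / 6514
Ai = 0.9988

0.9988


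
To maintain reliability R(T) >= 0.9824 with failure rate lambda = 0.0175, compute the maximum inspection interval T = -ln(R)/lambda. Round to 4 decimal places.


R_target = 0.9824
lambda = 0.0175
-ln(0.9824) = 0.0178
T = 0.0178 / 0.0175
T = 1.0147

1.0147


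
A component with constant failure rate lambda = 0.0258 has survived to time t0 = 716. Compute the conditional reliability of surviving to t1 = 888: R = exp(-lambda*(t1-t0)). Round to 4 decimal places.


lambda = 0.0258
t0 = 716, t1 = 888
t1 - t0 = 172
lambda * (t1-t0) = 0.0258 * 172 = 4.4376
R = exp(-4.4376)
R = 0.0118

0.0118


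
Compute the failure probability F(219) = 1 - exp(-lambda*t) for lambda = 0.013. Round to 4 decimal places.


lambda = 0.013, t = 219
lambda * t = 2.847
exp(-2.847) = 0.058
F(t) = 1 - 0.058
F(t) = 0.942

0.942


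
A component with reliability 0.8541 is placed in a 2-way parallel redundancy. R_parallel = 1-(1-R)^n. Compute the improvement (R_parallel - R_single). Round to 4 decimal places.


R_single = 0.8541, n = 2
1 - R_single = 0.1459
(1 - R_single)^n = 0.1459^2 = 0.0213
R_parallel = 1 - 0.0213 = 0.9787
Improvement = 0.9787 - 0.8541
Improvement = 0.1246

0.1246


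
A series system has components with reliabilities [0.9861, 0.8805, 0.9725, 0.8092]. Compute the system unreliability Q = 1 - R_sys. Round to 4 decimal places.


Components: [0.9861, 0.8805, 0.9725, 0.8092]
After component 1: product = 0.9861
After component 2: product = 0.8683
After component 3: product = 0.8444
After component 4: product = 0.6833
R_sys = 0.6833
Q = 1 - 0.6833 = 0.3167

0.3167


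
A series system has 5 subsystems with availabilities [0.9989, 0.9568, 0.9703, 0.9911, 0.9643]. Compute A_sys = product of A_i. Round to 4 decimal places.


Subsystems: [0.9989, 0.9568, 0.9703, 0.9911, 0.9643]
After subsystem 1 (A=0.9989): product = 0.9989
After subsystem 2 (A=0.9568): product = 0.9557
After subsystem 3 (A=0.9703): product = 0.9274
After subsystem 4 (A=0.9911): product = 0.9191
After subsystem 5 (A=0.9643): product = 0.8863
A_sys = 0.8863

0.8863


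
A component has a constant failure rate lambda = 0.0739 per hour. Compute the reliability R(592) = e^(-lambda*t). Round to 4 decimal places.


lambda = 0.0739
t = 592
lambda * t = 43.7488
R(t) = e^(-43.7488)
R(t) = 0.0

0.0


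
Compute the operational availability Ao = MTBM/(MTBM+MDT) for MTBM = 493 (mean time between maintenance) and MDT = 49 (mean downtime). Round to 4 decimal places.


MTBM = 493
MDT = 49
MTBM + MDT = 542
Ao = 493 / 542
Ao = 0.9096

0.9096


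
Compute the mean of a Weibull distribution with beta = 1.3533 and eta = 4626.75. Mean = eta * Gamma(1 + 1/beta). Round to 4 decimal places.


beta = 1.3533, eta = 4626.75
1/beta = 0.7389
1 + 1/beta = 1.7389
Gamma(1.7389) = 0.9166
Mean = 4626.75 * 0.9166
Mean = 4240.8429

4240.8429


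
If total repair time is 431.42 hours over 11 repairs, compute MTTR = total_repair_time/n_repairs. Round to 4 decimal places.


total_repair_time = 431.42
n_repairs = 11
MTTR = 431.42 / 11
MTTR = 39.22

39.22


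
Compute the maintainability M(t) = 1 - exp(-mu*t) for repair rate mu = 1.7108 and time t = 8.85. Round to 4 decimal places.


mu = 1.7108, t = 8.85
mu * t = 1.7108 * 8.85 = 15.1406
exp(-15.1406) = 0.0
M(t) = 1 - 0.0
M(t) = 1.0

1.0


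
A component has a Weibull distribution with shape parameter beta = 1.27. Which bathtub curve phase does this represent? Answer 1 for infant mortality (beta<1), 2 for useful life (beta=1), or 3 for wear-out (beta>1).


beta = 1.27
Compare beta to 1:
beta < 1 => infant mortality (phase 1)
beta = 1 => useful life (phase 2)
beta > 1 => wear-out (phase 3)
Since beta = 1.27, this is wear-out (increasing failure rate)
Phase = 3

3


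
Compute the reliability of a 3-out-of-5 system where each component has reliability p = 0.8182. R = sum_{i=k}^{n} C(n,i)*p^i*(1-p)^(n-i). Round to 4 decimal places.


k = 3, n = 5, p = 0.8182
i=3: C(5,3)=10 * 0.8182^3 * 0.1818^2 = 0.181
i=4: C(5,4)=5 * 0.8182^4 * 0.1818^1 = 0.4074
i=5: C(5,5)=1 * 0.8182^5 * 0.1818^0 = 0.3667
R = sum of terms = 0.9551

0.9551


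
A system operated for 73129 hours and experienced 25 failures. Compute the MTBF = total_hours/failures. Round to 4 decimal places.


total_hours = 73129
failures = 25
MTBF = 73129 / 25
MTBF = 2925.16

2925.16


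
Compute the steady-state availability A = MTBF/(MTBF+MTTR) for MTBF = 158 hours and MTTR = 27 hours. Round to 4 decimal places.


MTBF = 158
MTTR = 27
MTBF + MTTR = 185
A = 158 / 185
A = 0.8541

0.8541


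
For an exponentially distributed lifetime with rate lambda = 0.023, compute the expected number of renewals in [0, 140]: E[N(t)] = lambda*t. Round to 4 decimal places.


lambda = 0.023
t = 140
E[N(t)] = lambda * t
E[N(t)] = 0.023 * 140
E[N(t)] = 3.22

3.22


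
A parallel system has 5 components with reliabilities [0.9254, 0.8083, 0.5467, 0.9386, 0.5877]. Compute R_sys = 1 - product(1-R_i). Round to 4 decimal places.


Components: [0.9254, 0.8083, 0.5467, 0.9386, 0.5877]
(1 - 0.9254) = 0.0746, running product = 0.0746
(1 - 0.8083) = 0.1917, running product = 0.0143
(1 - 0.5467) = 0.4533, running product = 0.0065
(1 - 0.9386) = 0.0614, running product = 0.0004
(1 - 0.5877) = 0.4123, running product = 0.0002
Product of (1-R_i) = 0.0002
R_sys = 1 - 0.0002 = 0.9998

0.9998


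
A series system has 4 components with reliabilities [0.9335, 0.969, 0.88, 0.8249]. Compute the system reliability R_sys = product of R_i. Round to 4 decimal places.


Components: [0.9335, 0.969, 0.88, 0.8249]
After component 1 (R=0.9335): product = 0.9335
After component 2 (R=0.969): product = 0.9046
After component 3 (R=0.88): product = 0.796
After component 4 (R=0.8249): product = 0.6566
R_sys = 0.6566

0.6566


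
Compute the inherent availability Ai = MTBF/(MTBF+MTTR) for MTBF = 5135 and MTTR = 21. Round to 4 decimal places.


MTBF = 5135
MTTR = 21
MTBF + MTTR = 5156
Ai = 5135 / 5156
Ai = 0.9959

0.9959


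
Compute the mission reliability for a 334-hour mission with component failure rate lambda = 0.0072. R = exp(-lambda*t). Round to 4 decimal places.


lambda = 0.0072
mission_time = 334
lambda * t = 0.0072 * 334 = 2.4048
R = exp(-2.4048)
R = 0.0903

0.0903


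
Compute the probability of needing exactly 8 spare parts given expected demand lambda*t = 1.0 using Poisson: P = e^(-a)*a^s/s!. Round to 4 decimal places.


a = 1.0, s = 8
e^(-a) = e^(-1.0) = 0.3679
a^s = 1.0^8 = 1.0
s! = 40320
P = 0.3679 * 1.0 / 40320
P = 0.0

0.0


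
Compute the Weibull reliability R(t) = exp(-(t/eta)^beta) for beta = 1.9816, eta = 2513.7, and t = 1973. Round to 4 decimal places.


beta = 1.9816, eta = 2513.7, t = 1973
t/eta = 1973 / 2513.7 = 0.7849
(t/eta)^beta = 0.7849^1.9816 = 0.6188
R(t) = exp(-0.6188)
R(t) = 0.5386

0.5386


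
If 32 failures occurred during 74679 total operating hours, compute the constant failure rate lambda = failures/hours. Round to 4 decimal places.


failures = 32
total_hours = 74679
lambda = 32 / 74679
lambda = 0.0004

0.0004


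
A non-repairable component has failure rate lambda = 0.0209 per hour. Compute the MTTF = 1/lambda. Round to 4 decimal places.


lambda = 0.0209
MTTF = 1 / 0.0209
MTTF = 47.8469

47.8469


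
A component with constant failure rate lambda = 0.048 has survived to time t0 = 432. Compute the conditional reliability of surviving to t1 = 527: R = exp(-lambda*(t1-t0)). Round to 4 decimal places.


lambda = 0.048
t0 = 432, t1 = 527
t1 - t0 = 95
lambda * (t1-t0) = 0.048 * 95 = 4.56
R = exp(-4.56)
R = 0.0105

0.0105


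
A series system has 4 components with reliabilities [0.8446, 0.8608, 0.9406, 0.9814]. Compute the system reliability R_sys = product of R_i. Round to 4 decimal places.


Components: [0.8446, 0.8608, 0.9406, 0.9814]
After component 1 (R=0.8446): product = 0.8446
After component 2 (R=0.8608): product = 0.727
After component 3 (R=0.9406): product = 0.6838
After component 4 (R=0.9814): product = 0.6711
R_sys = 0.6711

0.6711


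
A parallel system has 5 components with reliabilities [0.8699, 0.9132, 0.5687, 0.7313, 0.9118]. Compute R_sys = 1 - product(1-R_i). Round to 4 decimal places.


Components: [0.8699, 0.9132, 0.5687, 0.7313, 0.9118]
(1 - 0.8699) = 0.1301, running product = 0.1301
(1 - 0.9132) = 0.0868, running product = 0.0113
(1 - 0.5687) = 0.4313, running product = 0.0049
(1 - 0.7313) = 0.2687, running product = 0.0013
(1 - 0.9118) = 0.0882, running product = 0.0001
Product of (1-R_i) = 0.0001
R_sys = 1 - 0.0001 = 0.9999

0.9999


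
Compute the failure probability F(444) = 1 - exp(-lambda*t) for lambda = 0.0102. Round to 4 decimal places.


lambda = 0.0102, t = 444
lambda * t = 4.5288
exp(-4.5288) = 0.0108
F(t) = 1 - 0.0108
F(t) = 0.9892

0.9892


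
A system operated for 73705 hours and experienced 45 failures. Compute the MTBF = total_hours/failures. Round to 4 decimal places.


total_hours = 73705
failures = 45
MTBF = 73705 / 45
MTBF = 1637.8889

1637.8889


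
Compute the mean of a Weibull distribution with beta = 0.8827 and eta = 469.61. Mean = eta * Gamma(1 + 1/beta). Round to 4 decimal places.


beta = 0.8827, eta = 469.61
1/beta = 1.1329
1 + 1/beta = 2.1329
Gamma(2.1329) = 1.0637
Mean = 469.61 * 1.0637
Mean = 499.5102

499.5102


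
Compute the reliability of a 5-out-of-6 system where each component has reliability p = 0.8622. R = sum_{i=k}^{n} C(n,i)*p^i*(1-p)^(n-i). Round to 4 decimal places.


k = 5, n = 6, p = 0.8622
i=5: C(6,5)=6 * 0.8622^5 * 0.1378^1 = 0.3939
i=6: C(6,6)=1 * 0.8622^6 * 0.1378^0 = 0.4108
R = sum of terms = 0.8048

0.8048


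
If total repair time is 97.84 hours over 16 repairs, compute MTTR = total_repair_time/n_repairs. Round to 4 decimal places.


total_repair_time = 97.84
n_repairs = 16
MTTR = 97.84 / 16
MTTR = 6.115

6.115


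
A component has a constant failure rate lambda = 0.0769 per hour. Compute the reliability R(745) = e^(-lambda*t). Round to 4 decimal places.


lambda = 0.0769
t = 745
lambda * t = 57.2905
R(t) = e^(-57.2905)
R(t) = 0.0

0.0


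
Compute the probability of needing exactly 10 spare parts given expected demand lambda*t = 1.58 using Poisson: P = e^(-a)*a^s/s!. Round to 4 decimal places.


a = 1.58, s = 10
e^(-a) = e^(-1.58) = 0.206
a^s = 1.58^10 = 96.9551
s! = 3628800
P = 0.206 * 96.9551 / 3628800
P = 0.0

0.0


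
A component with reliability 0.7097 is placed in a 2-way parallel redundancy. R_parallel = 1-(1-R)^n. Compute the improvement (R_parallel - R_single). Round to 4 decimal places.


R_single = 0.7097, n = 2
1 - R_single = 0.2903
(1 - R_single)^n = 0.2903^2 = 0.0843
R_parallel = 1 - 0.0843 = 0.9157
Improvement = 0.9157 - 0.7097
Improvement = 0.206

0.206


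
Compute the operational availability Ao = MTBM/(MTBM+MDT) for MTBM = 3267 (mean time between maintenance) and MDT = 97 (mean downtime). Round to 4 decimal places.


MTBM = 3267
MDT = 97
MTBM + MDT = 3364
Ao = 3267 / 3364
Ao = 0.9712

0.9712


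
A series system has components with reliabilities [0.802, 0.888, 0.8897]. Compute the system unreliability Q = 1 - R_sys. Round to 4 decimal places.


Components: [0.802, 0.888, 0.8897]
After component 1: product = 0.802
After component 2: product = 0.7122
After component 3: product = 0.6336
R_sys = 0.6336
Q = 1 - 0.6336 = 0.3664

0.3664


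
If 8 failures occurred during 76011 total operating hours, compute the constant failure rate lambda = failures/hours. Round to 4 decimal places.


failures = 8
total_hours = 76011
lambda = 8 / 76011
lambda = 0.0001

0.0001


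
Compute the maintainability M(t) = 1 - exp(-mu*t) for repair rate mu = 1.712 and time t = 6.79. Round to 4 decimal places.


mu = 1.712, t = 6.79
mu * t = 1.712 * 6.79 = 11.6245
exp(-11.6245) = 0.0
M(t) = 1 - 0.0
M(t) = 1.0

1.0


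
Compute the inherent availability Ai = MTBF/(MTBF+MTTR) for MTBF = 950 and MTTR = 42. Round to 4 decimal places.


MTBF = 950
MTTR = 42
MTBF + MTTR = 992
Ai = 950 / 992
Ai = 0.9577

0.9577


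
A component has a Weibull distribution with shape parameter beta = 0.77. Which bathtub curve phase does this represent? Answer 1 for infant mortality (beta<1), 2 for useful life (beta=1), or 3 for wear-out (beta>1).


beta = 0.77
Compare beta to 1:
beta < 1 => infant mortality (phase 1)
beta = 1 => useful life (phase 2)
beta > 1 => wear-out (phase 3)
Since beta = 0.77, this is infant mortality (decreasing failure rate)
Phase = 1

1


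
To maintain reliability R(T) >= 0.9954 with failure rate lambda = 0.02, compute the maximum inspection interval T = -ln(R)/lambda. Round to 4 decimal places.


R_target = 0.9954
lambda = 0.02
-ln(0.9954) = 0.0046
T = 0.0046 / 0.02
T = 0.2305

0.2305


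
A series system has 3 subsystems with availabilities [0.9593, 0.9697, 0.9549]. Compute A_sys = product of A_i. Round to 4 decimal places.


Subsystems: [0.9593, 0.9697, 0.9549]
After subsystem 1 (A=0.9593): product = 0.9593
After subsystem 2 (A=0.9697): product = 0.9302
After subsystem 3 (A=0.9549): product = 0.8883
A_sys = 0.8883

0.8883


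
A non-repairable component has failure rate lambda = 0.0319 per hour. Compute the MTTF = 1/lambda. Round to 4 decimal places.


lambda = 0.0319
MTTF = 1 / 0.0319
MTTF = 31.348

31.348


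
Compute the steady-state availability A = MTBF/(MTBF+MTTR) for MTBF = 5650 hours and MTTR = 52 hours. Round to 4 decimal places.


MTBF = 5650
MTTR = 52
MTBF + MTTR = 5702
A = 5650 / 5702
A = 0.9909

0.9909


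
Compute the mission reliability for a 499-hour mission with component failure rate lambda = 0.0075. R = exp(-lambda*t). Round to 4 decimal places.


lambda = 0.0075
mission_time = 499
lambda * t = 0.0075 * 499 = 3.7425
R = exp(-3.7425)
R = 0.0237

0.0237


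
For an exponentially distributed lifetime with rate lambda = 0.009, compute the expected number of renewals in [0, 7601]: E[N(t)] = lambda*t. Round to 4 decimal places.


lambda = 0.009
t = 7601
E[N(t)] = lambda * t
E[N(t)] = 0.009 * 7601
E[N(t)] = 68.409

68.409


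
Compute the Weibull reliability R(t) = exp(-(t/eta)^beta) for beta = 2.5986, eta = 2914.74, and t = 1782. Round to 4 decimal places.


beta = 2.5986, eta = 2914.74, t = 1782
t/eta = 1782 / 2914.74 = 0.6114
(t/eta)^beta = 0.6114^2.5986 = 0.2784
R(t) = exp(-0.2784)
R(t) = 0.757

0.757


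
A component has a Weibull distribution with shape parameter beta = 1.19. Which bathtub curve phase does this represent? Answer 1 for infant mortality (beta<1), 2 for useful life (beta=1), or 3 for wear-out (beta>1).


beta = 1.19
Compare beta to 1:
beta < 1 => infant mortality (phase 1)
beta = 1 => useful life (phase 2)
beta > 1 => wear-out (phase 3)
Since beta = 1.19, this is wear-out (increasing failure rate)
Phase = 3

3


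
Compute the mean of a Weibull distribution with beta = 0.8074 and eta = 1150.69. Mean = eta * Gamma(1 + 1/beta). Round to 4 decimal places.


beta = 0.8074, eta = 1150.69
1/beta = 1.2385
1 + 1/beta = 2.2385
Gamma(2.2385) = 1.1256
Mean = 1150.69 * 1.1256
Mean = 1295.2591

1295.2591


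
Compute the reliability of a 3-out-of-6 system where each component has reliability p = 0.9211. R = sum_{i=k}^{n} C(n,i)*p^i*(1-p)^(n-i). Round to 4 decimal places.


k = 3, n = 6, p = 0.9211
i=3: C(6,3)=20 * 0.9211^3 * 0.0789^3 = 0.0077
i=4: C(6,4)=15 * 0.9211^4 * 0.0789^2 = 0.0672
i=5: C(6,5)=6 * 0.9211^5 * 0.0789^1 = 0.3139
i=6: C(6,6)=1 * 0.9211^6 * 0.0789^0 = 0.6107
R = sum of terms = 0.9995

0.9995


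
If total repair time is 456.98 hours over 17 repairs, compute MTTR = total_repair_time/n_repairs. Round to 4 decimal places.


total_repair_time = 456.98
n_repairs = 17
MTTR = 456.98 / 17
MTTR = 26.8812

26.8812


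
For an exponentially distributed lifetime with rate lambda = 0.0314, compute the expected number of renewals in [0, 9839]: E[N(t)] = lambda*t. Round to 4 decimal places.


lambda = 0.0314
t = 9839
E[N(t)] = lambda * t
E[N(t)] = 0.0314 * 9839
E[N(t)] = 308.9446

308.9446


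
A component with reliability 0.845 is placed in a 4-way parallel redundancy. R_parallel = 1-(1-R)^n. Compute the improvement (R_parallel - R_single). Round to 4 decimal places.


R_single = 0.845, n = 4
1 - R_single = 0.155
(1 - R_single)^n = 0.155^4 = 0.0006
R_parallel = 1 - 0.0006 = 0.9994
Improvement = 0.9994 - 0.845
Improvement = 0.1544

0.1544


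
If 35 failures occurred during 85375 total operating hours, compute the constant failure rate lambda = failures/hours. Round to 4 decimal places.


failures = 35
total_hours = 85375
lambda = 35 / 85375
lambda = 0.0004

0.0004


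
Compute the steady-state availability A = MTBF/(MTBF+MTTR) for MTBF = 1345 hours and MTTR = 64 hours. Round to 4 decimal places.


MTBF = 1345
MTTR = 64
MTBF + MTTR = 1409
A = 1345 / 1409
A = 0.9546

0.9546


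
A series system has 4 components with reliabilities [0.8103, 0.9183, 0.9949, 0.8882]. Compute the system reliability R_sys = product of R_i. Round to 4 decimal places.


Components: [0.8103, 0.9183, 0.9949, 0.8882]
After component 1 (R=0.8103): product = 0.8103
After component 2 (R=0.9183): product = 0.7441
After component 3 (R=0.9949): product = 0.7403
After component 4 (R=0.8882): product = 0.6575
R_sys = 0.6575

0.6575


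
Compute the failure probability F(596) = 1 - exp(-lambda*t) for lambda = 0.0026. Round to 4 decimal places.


lambda = 0.0026, t = 596
lambda * t = 1.5496
exp(-1.5496) = 0.2123
F(t) = 1 - 0.2123
F(t) = 0.7877

0.7877


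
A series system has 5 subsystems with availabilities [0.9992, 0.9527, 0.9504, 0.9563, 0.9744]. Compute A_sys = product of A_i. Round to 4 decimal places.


Subsystems: [0.9992, 0.9527, 0.9504, 0.9563, 0.9744]
After subsystem 1 (A=0.9992): product = 0.9992
After subsystem 2 (A=0.9527): product = 0.9519
After subsystem 3 (A=0.9504): product = 0.9047
After subsystem 4 (A=0.9563): product = 0.8652
After subsystem 5 (A=0.9744): product = 0.843
A_sys = 0.843

0.843


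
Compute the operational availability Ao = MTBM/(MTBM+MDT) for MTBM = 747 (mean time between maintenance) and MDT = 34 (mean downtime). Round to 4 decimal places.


MTBM = 747
MDT = 34
MTBM + MDT = 781
Ao = 747 / 781
Ao = 0.9565

0.9565


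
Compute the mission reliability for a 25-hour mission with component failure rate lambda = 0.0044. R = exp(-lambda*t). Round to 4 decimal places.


lambda = 0.0044
mission_time = 25
lambda * t = 0.0044 * 25 = 0.11
R = exp(-0.11)
R = 0.8958

0.8958


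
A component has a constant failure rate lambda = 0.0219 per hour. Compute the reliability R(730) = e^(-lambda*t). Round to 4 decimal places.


lambda = 0.0219
t = 730
lambda * t = 15.987
R(t) = e^(-15.987)
R(t) = 0.0

0.0


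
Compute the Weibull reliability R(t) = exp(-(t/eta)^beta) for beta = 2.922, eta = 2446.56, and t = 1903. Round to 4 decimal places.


beta = 2.922, eta = 2446.56, t = 1903
t/eta = 1903 / 2446.56 = 0.7778
(t/eta)^beta = 0.7778^2.922 = 0.4799
R(t) = exp(-0.4799)
R(t) = 0.6188

0.6188


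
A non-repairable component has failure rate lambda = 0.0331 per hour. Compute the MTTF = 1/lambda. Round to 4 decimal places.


lambda = 0.0331
MTTF = 1 / 0.0331
MTTF = 30.2115

30.2115


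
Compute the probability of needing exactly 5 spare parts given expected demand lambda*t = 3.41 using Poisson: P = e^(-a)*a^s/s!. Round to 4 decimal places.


a = 3.41, s = 5
e^(-a) = e^(-3.41) = 0.033
a^s = 3.41^5 = 461.0753
s! = 120
P = 0.033 * 461.0753 / 120
P = 0.127

0.127


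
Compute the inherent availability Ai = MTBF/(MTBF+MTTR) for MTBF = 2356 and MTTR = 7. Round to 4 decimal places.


MTBF = 2356
MTTR = 7
MTBF + MTTR = 2363
Ai = 2356 / 2363
Ai = 0.997

0.997


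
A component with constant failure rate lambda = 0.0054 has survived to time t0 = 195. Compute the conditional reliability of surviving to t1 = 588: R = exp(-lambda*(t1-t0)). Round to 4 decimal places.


lambda = 0.0054
t0 = 195, t1 = 588
t1 - t0 = 393
lambda * (t1-t0) = 0.0054 * 393 = 2.1222
R = exp(-2.1222)
R = 0.1198

0.1198


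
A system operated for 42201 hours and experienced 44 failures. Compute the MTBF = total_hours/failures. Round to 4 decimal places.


total_hours = 42201
failures = 44
MTBF = 42201 / 44
MTBF = 959.1136

959.1136


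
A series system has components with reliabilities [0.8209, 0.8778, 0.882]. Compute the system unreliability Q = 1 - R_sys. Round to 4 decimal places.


Components: [0.8209, 0.8778, 0.882]
After component 1: product = 0.8209
After component 2: product = 0.7206
After component 3: product = 0.6356
R_sys = 0.6356
Q = 1 - 0.6356 = 0.3644

0.3644


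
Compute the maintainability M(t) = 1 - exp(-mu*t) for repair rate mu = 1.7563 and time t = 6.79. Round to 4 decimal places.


mu = 1.7563, t = 6.79
mu * t = 1.7563 * 6.79 = 11.9253
exp(-11.9253) = 0.0
M(t) = 1 - 0.0
M(t) = 1.0

1.0


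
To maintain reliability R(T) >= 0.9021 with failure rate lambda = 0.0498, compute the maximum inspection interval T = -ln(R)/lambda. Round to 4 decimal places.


R_target = 0.9021
lambda = 0.0498
-ln(0.9021) = 0.103
T = 0.103 / 0.0498
T = 2.0689

2.0689


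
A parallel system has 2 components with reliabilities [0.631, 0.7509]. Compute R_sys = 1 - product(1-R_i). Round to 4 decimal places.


Components: [0.631, 0.7509]
(1 - 0.631) = 0.369, running product = 0.369
(1 - 0.7509) = 0.2491, running product = 0.0919
Product of (1-R_i) = 0.0919
R_sys = 1 - 0.0919 = 0.9081

0.9081


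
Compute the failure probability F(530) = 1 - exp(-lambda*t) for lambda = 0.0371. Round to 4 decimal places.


lambda = 0.0371, t = 530
lambda * t = 19.663
exp(-19.663) = 0.0
F(t) = 1 - 0.0
F(t) = 1.0

1.0


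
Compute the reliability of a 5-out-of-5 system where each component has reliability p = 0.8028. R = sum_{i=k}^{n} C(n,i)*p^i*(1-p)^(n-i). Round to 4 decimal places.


k = 5, n = 5, p = 0.8028
i=5: C(5,5)=1 * 0.8028^5 * 0.1972^0 = 0.3335
R = sum of terms = 0.3335

0.3335


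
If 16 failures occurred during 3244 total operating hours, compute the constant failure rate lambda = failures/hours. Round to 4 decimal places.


failures = 16
total_hours = 3244
lambda = 16 / 3244
lambda = 0.0049

0.0049


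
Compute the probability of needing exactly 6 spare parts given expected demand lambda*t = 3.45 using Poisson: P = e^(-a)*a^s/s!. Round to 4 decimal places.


a = 3.45, s = 6
e^(-a) = e^(-3.45) = 0.0317
a^s = 3.45^6 = 1686.2213
s! = 720
P = 0.0317 * 1686.2213 / 720
P = 0.0743

0.0743


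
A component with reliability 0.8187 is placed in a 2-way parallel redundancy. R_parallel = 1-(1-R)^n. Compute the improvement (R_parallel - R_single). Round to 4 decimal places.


R_single = 0.8187, n = 2
1 - R_single = 0.1813
(1 - R_single)^n = 0.1813^2 = 0.0329
R_parallel = 1 - 0.0329 = 0.9671
Improvement = 0.9671 - 0.8187
Improvement = 0.1484

0.1484


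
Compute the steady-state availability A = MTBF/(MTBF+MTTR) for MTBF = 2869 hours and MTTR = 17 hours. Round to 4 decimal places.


MTBF = 2869
MTTR = 17
MTBF + MTTR = 2886
A = 2869 / 2886
A = 0.9941

0.9941


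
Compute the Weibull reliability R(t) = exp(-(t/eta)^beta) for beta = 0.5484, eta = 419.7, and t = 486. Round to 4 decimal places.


beta = 0.5484, eta = 419.7, t = 486
t/eta = 486 / 419.7 = 1.158
(t/eta)^beta = 1.158^0.5484 = 1.0838
R(t) = exp(-1.0838)
R(t) = 0.3383

0.3383


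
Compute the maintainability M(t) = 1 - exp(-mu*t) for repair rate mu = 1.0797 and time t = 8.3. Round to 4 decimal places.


mu = 1.0797, t = 8.3
mu * t = 1.0797 * 8.3 = 8.9615
exp(-8.9615) = 0.0001
M(t) = 1 - 0.0001
M(t) = 0.9999

0.9999


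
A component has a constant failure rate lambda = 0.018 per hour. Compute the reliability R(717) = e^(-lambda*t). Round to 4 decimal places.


lambda = 0.018
t = 717
lambda * t = 12.906
R(t) = e^(-12.906)
R(t) = 0.0

0.0


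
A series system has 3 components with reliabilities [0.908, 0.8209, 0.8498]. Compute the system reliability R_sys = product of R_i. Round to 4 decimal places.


Components: [0.908, 0.8209, 0.8498]
After component 1 (R=0.908): product = 0.908
After component 2 (R=0.8209): product = 0.7454
After component 3 (R=0.8498): product = 0.6334
R_sys = 0.6334

0.6334


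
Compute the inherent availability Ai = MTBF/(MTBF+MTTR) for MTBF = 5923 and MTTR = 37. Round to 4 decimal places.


MTBF = 5923
MTTR = 37
MTBF + MTTR = 5960
Ai = 5923 / 5960
Ai = 0.9938

0.9938


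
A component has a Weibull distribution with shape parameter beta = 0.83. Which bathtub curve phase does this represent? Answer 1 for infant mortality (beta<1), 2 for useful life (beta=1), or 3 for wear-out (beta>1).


beta = 0.83
Compare beta to 1:
beta < 1 => infant mortality (phase 1)
beta = 1 => useful life (phase 2)
beta > 1 => wear-out (phase 3)
Since beta = 0.83, this is infant mortality (decreasing failure rate)
Phase = 1

1


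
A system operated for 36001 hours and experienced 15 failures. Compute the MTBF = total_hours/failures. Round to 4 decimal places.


total_hours = 36001
failures = 15
MTBF = 36001 / 15
MTBF = 2400.0667

2400.0667


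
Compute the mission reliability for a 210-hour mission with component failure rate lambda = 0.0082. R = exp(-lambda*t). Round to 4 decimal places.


lambda = 0.0082
mission_time = 210
lambda * t = 0.0082 * 210 = 1.722
R = exp(-1.722)
R = 0.1787

0.1787


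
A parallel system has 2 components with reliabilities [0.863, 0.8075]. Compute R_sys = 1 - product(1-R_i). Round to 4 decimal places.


Components: [0.863, 0.8075]
(1 - 0.863) = 0.137, running product = 0.137
(1 - 0.8075) = 0.1925, running product = 0.0264
Product of (1-R_i) = 0.0264
R_sys = 1 - 0.0264 = 0.9736

0.9736


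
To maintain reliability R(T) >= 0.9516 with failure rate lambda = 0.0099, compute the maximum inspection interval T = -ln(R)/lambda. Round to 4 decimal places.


R_target = 0.9516
lambda = 0.0099
-ln(0.9516) = 0.0496
T = 0.0496 / 0.0099
T = 5.0112

5.0112


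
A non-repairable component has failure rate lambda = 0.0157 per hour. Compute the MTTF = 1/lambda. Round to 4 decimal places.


lambda = 0.0157
MTTF = 1 / 0.0157
MTTF = 63.6943

63.6943


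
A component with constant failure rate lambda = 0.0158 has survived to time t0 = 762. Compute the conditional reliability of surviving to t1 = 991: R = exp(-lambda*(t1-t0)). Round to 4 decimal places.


lambda = 0.0158
t0 = 762, t1 = 991
t1 - t0 = 229
lambda * (t1-t0) = 0.0158 * 229 = 3.6182
R = exp(-3.6182)
R = 0.0268

0.0268


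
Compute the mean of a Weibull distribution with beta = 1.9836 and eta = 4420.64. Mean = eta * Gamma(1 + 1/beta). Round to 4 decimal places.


beta = 1.9836, eta = 4420.64
1/beta = 0.5041
1 + 1/beta = 1.5041
Gamma(1.5041) = 0.8864
Mean = 4420.64 * 0.8864
Mean = 3918.3125

3918.3125


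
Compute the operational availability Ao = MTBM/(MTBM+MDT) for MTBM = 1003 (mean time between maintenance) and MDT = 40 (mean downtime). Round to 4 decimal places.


MTBM = 1003
MDT = 40
MTBM + MDT = 1043
Ao = 1003 / 1043
Ao = 0.9616

0.9616


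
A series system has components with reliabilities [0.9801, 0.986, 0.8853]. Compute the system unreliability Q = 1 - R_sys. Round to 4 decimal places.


Components: [0.9801, 0.986, 0.8853]
After component 1: product = 0.9801
After component 2: product = 0.9664
After component 3: product = 0.8555
R_sys = 0.8555
Q = 1 - 0.8555 = 0.1445

0.1445


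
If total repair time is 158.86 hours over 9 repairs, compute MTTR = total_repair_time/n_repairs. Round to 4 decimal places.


total_repair_time = 158.86
n_repairs = 9
MTTR = 158.86 / 9
MTTR = 17.6511

17.6511


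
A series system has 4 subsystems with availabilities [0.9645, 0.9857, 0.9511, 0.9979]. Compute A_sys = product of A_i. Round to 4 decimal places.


Subsystems: [0.9645, 0.9857, 0.9511, 0.9979]
After subsystem 1 (A=0.9645): product = 0.9645
After subsystem 2 (A=0.9857): product = 0.9507
After subsystem 3 (A=0.9511): product = 0.9042
After subsystem 4 (A=0.9979): product = 0.9023
A_sys = 0.9023

0.9023


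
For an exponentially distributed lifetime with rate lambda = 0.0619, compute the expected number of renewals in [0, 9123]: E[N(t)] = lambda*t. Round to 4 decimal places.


lambda = 0.0619
t = 9123
E[N(t)] = lambda * t
E[N(t)] = 0.0619 * 9123
E[N(t)] = 564.7137

564.7137


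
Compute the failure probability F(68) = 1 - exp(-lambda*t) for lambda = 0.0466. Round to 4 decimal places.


lambda = 0.0466, t = 68
lambda * t = 3.1688
exp(-3.1688) = 0.0421
F(t) = 1 - 0.0421
F(t) = 0.9579

0.9579


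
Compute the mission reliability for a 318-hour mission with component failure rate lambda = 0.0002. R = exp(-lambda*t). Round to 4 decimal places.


lambda = 0.0002
mission_time = 318
lambda * t = 0.0002 * 318 = 0.0636
R = exp(-0.0636)
R = 0.9384

0.9384


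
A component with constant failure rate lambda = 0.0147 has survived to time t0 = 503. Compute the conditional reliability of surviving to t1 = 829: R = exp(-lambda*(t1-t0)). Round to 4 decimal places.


lambda = 0.0147
t0 = 503, t1 = 829
t1 - t0 = 326
lambda * (t1-t0) = 0.0147 * 326 = 4.7922
R = exp(-4.7922)
R = 0.0083

0.0083


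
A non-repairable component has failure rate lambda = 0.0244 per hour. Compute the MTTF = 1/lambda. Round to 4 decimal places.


lambda = 0.0244
MTTF = 1 / 0.0244
MTTF = 40.9836

40.9836


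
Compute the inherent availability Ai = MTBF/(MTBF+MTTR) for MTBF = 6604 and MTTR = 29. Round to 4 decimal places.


MTBF = 6604
MTTR = 29
MTBF + MTTR = 6633
Ai = 6604 / 6633
Ai = 0.9956

0.9956


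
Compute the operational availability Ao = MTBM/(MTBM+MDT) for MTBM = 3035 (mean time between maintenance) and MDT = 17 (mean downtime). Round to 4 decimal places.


MTBM = 3035
MDT = 17
MTBM + MDT = 3052
Ao = 3035 / 3052
Ao = 0.9944

0.9944


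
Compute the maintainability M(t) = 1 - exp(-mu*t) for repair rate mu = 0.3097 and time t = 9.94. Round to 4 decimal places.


mu = 0.3097, t = 9.94
mu * t = 0.3097 * 9.94 = 3.0784
exp(-3.0784) = 0.046
M(t) = 1 - 0.046
M(t) = 0.954

0.954


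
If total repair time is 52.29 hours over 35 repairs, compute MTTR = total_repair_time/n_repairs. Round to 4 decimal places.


total_repair_time = 52.29
n_repairs = 35
MTTR = 52.29 / 35
MTTR = 1.494

1.494


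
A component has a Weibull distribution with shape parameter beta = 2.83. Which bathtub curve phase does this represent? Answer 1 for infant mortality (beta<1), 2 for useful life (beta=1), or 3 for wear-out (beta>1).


beta = 2.83
Compare beta to 1:
beta < 1 => infant mortality (phase 1)
beta = 1 => useful life (phase 2)
beta > 1 => wear-out (phase 3)
Since beta = 2.83, this is wear-out (increasing failure rate)
Phase = 3

3


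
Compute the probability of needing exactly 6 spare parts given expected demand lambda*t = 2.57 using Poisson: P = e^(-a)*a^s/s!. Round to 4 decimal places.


a = 2.57, s = 6
e^(-a) = e^(-2.57) = 0.0765
a^s = 2.57^6 = 288.1368
s! = 720
P = 0.0765 * 288.1368 / 720
P = 0.0306

0.0306


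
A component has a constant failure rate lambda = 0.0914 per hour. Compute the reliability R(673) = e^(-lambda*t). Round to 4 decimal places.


lambda = 0.0914
t = 673
lambda * t = 61.5122
R(t) = e^(-61.5122)
R(t) = 0.0

0.0


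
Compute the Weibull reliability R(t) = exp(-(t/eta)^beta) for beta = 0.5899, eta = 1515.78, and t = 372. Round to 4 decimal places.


beta = 0.5899, eta = 1515.78, t = 372
t/eta = 372 / 1515.78 = 0.2454
(t/eta)^beta = 0.2454^0.5899 = 0.4366
R(t) = exp(-0.4366)
R(t) = 0.6462

0.6462


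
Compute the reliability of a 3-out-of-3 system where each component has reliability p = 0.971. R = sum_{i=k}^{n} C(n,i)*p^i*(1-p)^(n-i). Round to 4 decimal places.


k = 3, n = 3, p = 0.971
i=3: C(3,3)=1 * 0.971^3 * 0.029^0 = 0.9155
R = sum of terms = 0.9155

0.9155


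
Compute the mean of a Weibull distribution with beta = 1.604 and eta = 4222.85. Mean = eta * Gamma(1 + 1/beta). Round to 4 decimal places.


beta = 1.604, eta = 4222.85
1/beta = 0.6234
1 + 1/beta = 1.6234
Gamma(1.6234) = 0.8964
Mean = 4222.85 * 0.8964
Mean = 3785.2335

3785.2335


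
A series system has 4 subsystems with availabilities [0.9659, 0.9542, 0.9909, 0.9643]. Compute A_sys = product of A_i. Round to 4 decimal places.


Subsystems: [0.9659, 0.9542, 0.9909, 0.9643]
After subsystem 1 (A=0.9659): product = 0.9659
After subsystem 2 (A=0.9542): product = 0.9217
After subsystem 3 (A=0.9909): product = 0.9133
After subsystem 4 (A=0.9643): product = 0.8807
A_sys = 0.8807

0.8807


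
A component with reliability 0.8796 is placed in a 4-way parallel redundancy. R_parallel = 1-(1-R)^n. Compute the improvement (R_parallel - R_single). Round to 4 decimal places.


R_single = 0.8796, n = 4
1 - R_single = 0.1204
(1 - R_single)^n = 0.1204^4 = 0.0002
R_parallel = 1 - 0.0002 = 0.9998
Improvement = 0.9998 - 0.8796
Improvement = 0.1202

0.1202


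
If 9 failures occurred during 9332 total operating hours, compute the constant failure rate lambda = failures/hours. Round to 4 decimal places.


failures = 9
total_hours = 9332
lambda = 9 / 9332
lambda = 0.001

0.001


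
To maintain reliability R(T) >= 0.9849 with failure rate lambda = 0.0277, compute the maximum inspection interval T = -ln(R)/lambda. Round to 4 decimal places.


R_target = 0.9849
lambda = 0.0277
-ln(0.9849) = 0.0152
T = 0.0152 / 0.0277
T = 0.5493

0.5493


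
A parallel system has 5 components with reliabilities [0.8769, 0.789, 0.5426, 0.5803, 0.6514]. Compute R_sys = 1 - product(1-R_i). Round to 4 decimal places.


Components: [0.8769, 0.789, 0.5426, 0.5803, 0.6514]
(1 - 0.8769) = 0.1231, running product = 0.1231
(1 - 0.789) = 0.211, running product = 0.026
(1 - 0.5426) = 0.4574, running product = 0.0119
(1 - 0.5803) = 0.4197, running product = 0.005
(1 - 0.6514) = 0.3486, running product = 0.0017
Product of (1-R_i) = 0.0017
R_sys = 1 - 0.0017 = 0.9983

0.9983


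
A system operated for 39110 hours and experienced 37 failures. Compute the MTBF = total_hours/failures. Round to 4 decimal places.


total_hours = 39110
failures = 37
MTBF = 39110 / 37
MTBF = 1057.027

1057.027


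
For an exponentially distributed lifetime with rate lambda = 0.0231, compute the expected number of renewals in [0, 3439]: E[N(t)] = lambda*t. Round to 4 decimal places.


lambda = 0.0231
t = 3439
E[N(t)] = lambda * t
E[N(t)] = 0.0231 * 3439
E[N(t)] = 79.4409

79.4409


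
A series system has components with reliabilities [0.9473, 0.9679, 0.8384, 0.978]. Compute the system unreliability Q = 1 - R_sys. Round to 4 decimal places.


Components: [0.9473, 0.9679, 0.8384, 0.978]
After component 1: product = 0.9473
After component 2: product = 0.9169
After component 3: product = 0.7687
After component 4: product = 0.7518
R_sys = 0.7518
Q = 1 - 0.7518 = 0.2482

0.2482


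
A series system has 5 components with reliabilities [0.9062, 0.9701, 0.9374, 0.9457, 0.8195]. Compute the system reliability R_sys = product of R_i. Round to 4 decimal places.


Components: [0.9062, 0.9701, 0.9374, 0.9457, 0.8195]
After component 1 (R=0.9062): product = 0.9062
After component 2 (R=0.9701): product = 0.8791
After component 3 (R=0.9374): product = 0.8241
After component 4 (R=0.9457): product = 0.7793
After component 5 (R=0.8195): product = 0.6387
R_sys = 0.6387

0.6387


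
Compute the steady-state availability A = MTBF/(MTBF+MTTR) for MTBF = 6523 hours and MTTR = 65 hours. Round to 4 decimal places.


MTBF = 6523
MTTR = 65
MTBF + MTTR = 6588
A = 6523 / 6588
A = 0.9901

0.9901


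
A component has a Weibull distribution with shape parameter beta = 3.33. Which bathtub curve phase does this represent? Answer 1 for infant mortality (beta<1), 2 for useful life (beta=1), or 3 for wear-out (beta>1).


beta = 3.33
Compare beta to 1:
beta < 1 => infant mortality (phase 1)
beta = 1 => useful life (phase 2)
beta > 1 => wear-out (phase 3)
Since beta = 3.33, this is wear-out (increasing failure rate)
Phase = 3

3
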